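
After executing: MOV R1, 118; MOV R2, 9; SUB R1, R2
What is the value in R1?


Register state trace:
  MOV R1, 118  → R1 = 118
  MOV R2, 9  → R2 = 9
  SUB R1, R2  → R1 = 118 - 9 = 109
Final: R1 = 109

109


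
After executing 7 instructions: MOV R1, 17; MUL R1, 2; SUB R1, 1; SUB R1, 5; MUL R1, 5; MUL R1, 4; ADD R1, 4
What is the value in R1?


Register state trace:
  MOV R1, 17  → R1 = 17
  MUL R1, 2  → R1 = 17 * 2 = 34
  SUB R1, 1  → R1 = 34 - 1 = 33
  SUB R1, 5  → R1 = 33 - 5 = 28
  MUL R1, 5  → R1 = 28 * 5 = 140
  MUL R1, 4  → R1 = 140 * 4 = 560
  ADD R1, 4  → R1 = 560 + 4 = 564
Final: R1 = 564

564


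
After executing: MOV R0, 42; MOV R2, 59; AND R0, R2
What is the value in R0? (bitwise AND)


Register state trace:
  MOV R0, 42  → R0 = 42 (0b00101010)
  MOV R2, 59  → R2 = 59 (0b00111011)
  AND R0, R2  → R0 = 42 AND 59 = 42 (0b00101010)
Final: R0 = 42

42


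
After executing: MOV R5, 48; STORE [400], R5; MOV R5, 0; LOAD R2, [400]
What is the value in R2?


Register and memory trace:
  MOV R5, 48  → R5 = 48
  STORE [400], R5  → mem[400] = 48
  MOV R5, 0  → R5 = 0
  LOAD R2, [400]  → R2 = mem[400] = 48
Final: R2 = 48

48


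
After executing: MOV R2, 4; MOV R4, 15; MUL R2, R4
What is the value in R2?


Register state trace:
  MOV R2, 4  → R2 = 4
  MOV R4, 15  → R4 = 15
  MUL R2, R4  → R2 = 4 * 15 = 60
Final: R2 = 60

60


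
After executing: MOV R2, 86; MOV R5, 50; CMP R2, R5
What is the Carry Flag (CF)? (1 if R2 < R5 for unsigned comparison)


Register state trace:
  MOV R2, 86  → R2 = 86
  MOV R5, 50  → R5 = 50
  CMP R2, R5  → unsigned 86 - 50: no borrow
  86 >= 50, so CF = 0
CF = 0

0


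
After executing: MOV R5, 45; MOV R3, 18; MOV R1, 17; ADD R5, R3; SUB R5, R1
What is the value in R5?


Register state trace:
  MOV R5, 45  → R5 = 45
  MOV R3, 18  → R3 = 18
  MOV R1, 17  → R1 = 17
  ADD R5, R3  → R5 = 45 + 18 = 63
  SUB R5, R1  → R5 = 63 - 17 = 46
Final: R5 = 46

46


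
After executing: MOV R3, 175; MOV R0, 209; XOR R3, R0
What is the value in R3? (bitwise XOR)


Register state trace:
  MOV R3, 175  → R3 = 175 (0b10101111)
  MOV R0, 209  → R0 = 209 (0b11010001)
  XOR R3, R0  → R3 = 175 XOR 209 = 126 (0b01111110)
Final: R3 = 126

126


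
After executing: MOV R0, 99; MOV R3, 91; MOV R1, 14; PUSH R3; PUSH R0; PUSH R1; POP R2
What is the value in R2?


Stack trace (top is rightmost):
  MOV R0, 99  → R0 = 99
  MOV R3, 91  → R3 = 91
  MOV R1, 14  → R1 = 14
  PUSH R3  → stack: [91]
  PUSH R0  → stack: [91, 99]
  PUSH R1  → stack: [91, 99, 14]
  POP R2  → R2 = 14, stack: [91, 99]
Final: R2 = 14

14


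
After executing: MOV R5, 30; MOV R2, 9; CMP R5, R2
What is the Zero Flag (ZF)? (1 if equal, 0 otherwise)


Register state trace:
  MOV R5, 30  → R5 = 30
  MOV R2, 9  → R2 = 9
  CMP R5, R2  → computes 30 - 9 = 21
  Result is nonzero, so values are not equal
ZF = 0

0


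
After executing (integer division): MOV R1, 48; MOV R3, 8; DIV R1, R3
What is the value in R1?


Register state trace:
  MOV R1, 48  → R1 = 48
  MOV R3, 8  → R3 = 8
  DIV R1, R3  → R1 = 48 // 8 = 6
Final: R1 = 6

6


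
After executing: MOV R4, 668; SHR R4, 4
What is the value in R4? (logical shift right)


Register state trace:
  MOV R4, 668  → R4 = 668
  SHR R4, 4  → R4 = 668 >> 4 = 668 // 2^4 = 41
Final: R4 = 41

41


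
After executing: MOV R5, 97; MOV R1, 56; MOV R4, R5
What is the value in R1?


Register state trace:
  MOV R5, 97  → R5 = 97
  MOV R1, 56  → R1 = 56
  MOV R4, R5  → R4 = 97
Final: R1 = 56

56


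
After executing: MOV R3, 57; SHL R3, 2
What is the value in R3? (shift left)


Register state trace:
  MOV R3, 57  → R3 = 57
  SHL R3, 2  → R3 = 57 << 2 = 57 * 2^2 = 228
Final: R3 = 228

228


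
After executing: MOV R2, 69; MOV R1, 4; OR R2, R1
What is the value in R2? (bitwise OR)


Register state trace:
  MOV R2, 69  → R2 = 69 (0b01000101)
  MOV R1, 4  → R1 = 4 (0b00000100)
  OR R2, R1   → R2 = 69 OR 4 = 69 (0b01000101)
Final: R2 = 69

69


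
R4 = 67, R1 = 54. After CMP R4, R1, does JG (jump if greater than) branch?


Trace:
  R4 = 67, R1 = 54
  CMP R4, R1  → compares 67 vs 54
  JG checks: is 67 greater than 54?
  67 > 54, so condition is true
Branch taken: Yes

Yes


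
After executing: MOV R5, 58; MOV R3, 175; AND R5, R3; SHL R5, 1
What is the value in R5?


Register state trace:
  MOV R5, 58  → R5 = 58 (0b00111010)
  MOV R3, 175  → R3 = 175 (0b10101111)
  AND R5, R3  → R5 = 58 AND 175 = 42 (0b00101010)
  SHL R5, 1  → R5 = 42 << 1 = 84
Final: R5 = 84

84


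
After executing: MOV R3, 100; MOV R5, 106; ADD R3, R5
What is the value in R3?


Register state trace:
  MOV R3, 100  → R3 = 100
  MOV R5, 106  → R5 = 106
  ADD R3, R5  → R3 = 100 + 106 = 206
Final: R3 = 206

206


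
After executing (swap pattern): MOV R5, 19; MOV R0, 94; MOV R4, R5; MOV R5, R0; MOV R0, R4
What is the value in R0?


Register state trace (swap pattern):
  MOV R5, 19  → R5 = 19
  MOV R0, 94  → R0 = 94
  MOV R4, R5  → R4 = 19  (save R5)
  MOV R5, R0  → R5 = 94  (R5 gets R0's value)
  MOV R0, R4  → R0 = 19  (R0 gets saved value)
Final: R0 = 19

19


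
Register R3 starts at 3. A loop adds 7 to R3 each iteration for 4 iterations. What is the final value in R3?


Starting value: R3 = 3
  Iter 1: R3 = 3 + 7 = 10
  Iter 2: R3 = 10 + 7 = 17
  Iter 3: R3 = 17 + 7 = 24
  Iter 4: R3 = 24 + 7 = 31
Final: R3 = 31

31


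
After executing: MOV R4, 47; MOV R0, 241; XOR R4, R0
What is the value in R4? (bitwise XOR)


Register state trace:
  MOV R4, 47  → R4 = 47 (0b00101111)
  MOV R0, 241  → R0 = 241 (0b11110001)
  XOR R4, R0  → R4 = 47 XOR 241 = 222 (0b11011110)
Final: R4 = 222

222


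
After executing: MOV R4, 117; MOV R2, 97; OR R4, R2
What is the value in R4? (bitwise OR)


Register state trace:
  MOV R4, 117  → R4 = 117 (0b01110101)
  MOV R2, 97  → R2 = 97 (0b01100001)
  OR R4, R2   → R4 = 117 OR 97 = 117 (0b01110101)
Final: R4 = 117

117


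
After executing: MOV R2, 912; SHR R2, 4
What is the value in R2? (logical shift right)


Register state trace:
  MOV R2, 912  → R2 = 912
  SHR R2, 4  → R2 = 912 >> 4 = 912 // 2^4 = 57
Final: R2 = 57

57


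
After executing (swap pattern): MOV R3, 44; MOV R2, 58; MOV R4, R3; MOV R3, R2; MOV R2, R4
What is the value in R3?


Register state trace (swap pattern):
  MOV R3, 44  → R3 = 44
  MOV R2, 58  → R2 = 58
  MOV R4, R3  → R4 = 44  (save R3)
  MOV R3, R2  → R3 = 58  (R3 gets R2's value)
  MOV R2, R4  → R2 = 44  (R2 gets saved value)
Final: R3 = 58

58


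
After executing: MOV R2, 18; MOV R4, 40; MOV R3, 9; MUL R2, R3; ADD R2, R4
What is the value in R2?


Register state trace:
  MOV R2, 18  → R2 = 18
  MOV R4, 40  → R4 = 40
  MOV R3, 9  → R3 = 9
  MUL R2, R3  → R2 = 18 * 9 = 162
  ADD R2, R4  → R2 = 162 + 40 = 202
Final: R2 = 202

202


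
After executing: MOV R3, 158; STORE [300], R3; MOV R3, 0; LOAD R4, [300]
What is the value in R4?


Register and memory trace:
  MOV R3, 158  → R3 = 158
  STORE [300], R3  → mem[300] = 158
  MOV R3, 0  → R3 = 0
  LOAD R4, [300]  → R4 = mem[300] = 158
Final: R4 = 158

158


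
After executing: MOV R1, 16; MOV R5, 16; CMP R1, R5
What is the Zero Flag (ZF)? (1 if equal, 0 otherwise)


Register state trace:
  MOV R1, 16  → R1 = 16
  MOV R5, 16  → R5 = 16
  CMP R1, R5  → computes 16 - 16 = 0
  Result is zero, so values are equal
ZF = 1

1


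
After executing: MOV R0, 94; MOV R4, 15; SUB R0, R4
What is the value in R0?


Register state trace:
  MOV R0, 94  → R0 = 94
  MOV R4, 15  → R4 = 15
  SUB R0, R4  → R0 = 94 - 15 = 79
Final: R0 = 79

79


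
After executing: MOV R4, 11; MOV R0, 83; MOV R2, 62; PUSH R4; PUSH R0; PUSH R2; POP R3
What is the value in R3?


Stack trace (top is rightmost):
  MOV R4, 11  → R4 = 11
  MOV R0, 83  → R0 = 83
  MOV R2, 62  → R2 = 62
  PUSH R4  → stack: [11]
  PUSH R0  → stack: [11, 83]
  PUSH R2  → stack: [11, 83, 62]
  POP R3  → R3 = 62, stack: [11, 83]
Final: R3 = 62

62


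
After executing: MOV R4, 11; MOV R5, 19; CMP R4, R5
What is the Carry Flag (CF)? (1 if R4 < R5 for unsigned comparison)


Register state trace:
  MOV R4, 11  → R4 = 11
  MOV R5, 19  → R5 = 19
  CMP R4, R5  → unsigned 11 - 19: borrow occurs
  11 < 19, so CF = 1
CF = 1

1


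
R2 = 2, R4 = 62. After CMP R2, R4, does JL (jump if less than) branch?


Trace:
  R2 = 2, R4 = 62
  CMP R2, R4  → compares 2 vs 62
  JL checks: is 2 less than 62?
  2 < 62, so condition is true
Branch taken: Yes

Yes


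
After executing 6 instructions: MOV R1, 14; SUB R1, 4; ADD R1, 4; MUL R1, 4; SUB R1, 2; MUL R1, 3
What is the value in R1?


Register state trace:
  MOV R1, 14  → R1 = 14
  SUB R1, 4  → R1 = 14 - 4 = 10
  ADD R1, 4  → R1 = 10 + 4 = 14
  MUL R1, 4  → R1 = 14 * 4 = 56
  SUB R1, 2  → R1 = 56 - 2 = 54
  MUL R1, 3  → R1 = 54 * 3 = 162
Final: R1 = 162

162


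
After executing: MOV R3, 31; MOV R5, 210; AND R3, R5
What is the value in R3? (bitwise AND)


Register state trace:
  MOV R3, 31  → R3 = 31 (0b00011111)
  MOV R5, 210  → R5 = 210 (0b11010010)
  AND R3, R5  → R3 = 31 AND 210 = 18 (0b00010010)
Final: R3 = 18

18


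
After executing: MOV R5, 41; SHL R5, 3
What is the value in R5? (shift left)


Register state trace:
  MOV R5, 41  → R5 = 41
  SHL R5, 3  → R5 = 41 << 3 = 41 * 2^3 = 328
Final: R5 = 328

328


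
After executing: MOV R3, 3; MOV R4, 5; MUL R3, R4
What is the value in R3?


Register state trace:
  MOV R3, 3  → R3 = 3
  MOV R4, 5  → R4 = 5
  MUL R3, R4  → R3 = 3 * 5 = 15
Final: R3 = 15

15


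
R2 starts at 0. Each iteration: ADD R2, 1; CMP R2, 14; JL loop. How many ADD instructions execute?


Loop trace (R2 starts at 0, target 14, step 1):
  ADD #1: R2 = 0 + 1 = 1  → 1 < 14, loop
  ADD #2: R2 = 1 + 1 = 2  → 2 < 14, loop
  ADD #3: R2 = 2 + 1 = 3  → 3 < 14, loop
  ADD #4: R2 = 3 + 1 = 4  → 4 < 14, loop
  ADD #5: R2 = 4 + 1 = 5  → 5 < 14, loop
  ADD #6: R2 = 5 + 1 = 6  → 6 < 14, loop
  ADD #7: R2 = 6 + 1 = 7  → 7 < 14, loop
  ADD #8: R2 = 7 + 1 = 8  → 8 < 14, loop
  ADD #9: R2 = 8 + 1 = 9  → 9 < 14, loop
  ADD #10: R2 = 9 + 1 = 10  → 10 < 14, loop
  ADD #11: R2 = 10 + 1 = 11  → 11 < 14, loop
  ADD #12: R2 = 11 + 1 = 12  → 12 < 14, loop
  ADD #13: R2 = 12 + 1 = 13  → 13 < 14, loop
  ADD #14: R2 = 13 + 1 = 14  → 14 >= 14, exit
Total ADD instructions: 14

14


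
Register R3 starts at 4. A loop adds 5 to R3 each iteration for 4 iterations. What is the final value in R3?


Starting value: R3 = 4
  Iter 1: R3 = 4 + 5 = 9
  Iter 2: R3 = 9 + 5 = 14
  Iter 3: R3 = 14 + 5 = 19
  Iter 4: R3 = 19 + 5 = 24
Final: R3 = 24

24


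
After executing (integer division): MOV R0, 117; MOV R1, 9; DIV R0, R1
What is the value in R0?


Register state trace:
  MOV R0, 117  → R0 = 117
  MOV R1, 9  → R1 = 9
  DIV R0, R1  → R0 = 117 // 9 = 13
Final: R0 = 13

13


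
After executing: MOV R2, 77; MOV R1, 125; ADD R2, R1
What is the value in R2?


Register state trace:
  MOV R2, 77  → R2 = 77
  MOV R1, 125  → R1 = 125
  ADD R2, R1  → R2 = 77 + 125 = 202
Final: R2 = 202

202


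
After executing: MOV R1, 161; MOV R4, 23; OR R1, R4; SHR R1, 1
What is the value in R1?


Register state trace:
  MOV R1, 161  → R1 = 161 (0b10100001)
  MOV R4, 23  → R4 = 23 (0b00010111)
  OR R1, R4  → R1 = 161 OR 23 = 183 (0b10110111)
  SHR R1, 1  → R1 = 183 >> 1 = 91
Final: R1 = 91

91


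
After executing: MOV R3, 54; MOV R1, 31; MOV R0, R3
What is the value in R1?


Register state trace:
  MOV R3, 54  → R3 = 54
  MOV R1, 31  → R1 = 31
  MOV R0, R3  → R0 = 54
Final: R1 = 31

31


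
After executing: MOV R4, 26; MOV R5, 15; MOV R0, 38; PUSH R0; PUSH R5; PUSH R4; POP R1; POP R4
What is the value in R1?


Stack trace (top is rightmost):
  MOV R4, 26  → R4 = 26
  MOV R5, 15  → R5 = 15
  MOV R0, 38  → R0 = 38
  PUSH R0  → stack: [38]
  PUSH R5  → stack: [38, 15]
  PUSH R4  → stack: [38, 15, 26]
  POP R1  → R1 = 26, stack: [38, 15]
  POP R4  → R4 = 15, stack: [38]
Final: R1 = 26

26


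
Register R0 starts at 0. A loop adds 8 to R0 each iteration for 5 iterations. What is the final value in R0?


Starting value: R0 = 0
  Iter 1: R0 = 0 + 8 = 8
  Iter 2: R0 = 8 + 8 = 16
  Iter 3: R0 = 16 + 8 = 24
  Iter 4: R0 = 24 + 8 = 32
  Iter 5: R0 = 32 + 8 = 40
Final: R0 = 40

40


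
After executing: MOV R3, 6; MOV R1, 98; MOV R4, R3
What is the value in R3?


Register state trace:
  MOV R3, 6  → R3 = 6
  MOV R1, 98  → R1 = 98
  MOV R4, R3  → R4 = 6
Final: R3 = 6

6


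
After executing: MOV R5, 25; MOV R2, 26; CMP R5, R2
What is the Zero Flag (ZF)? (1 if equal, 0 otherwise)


Register state trace:
  MOV R5, 25  → R5 = 25
  MOV R2, 26  → R2 = 26
  CMP R5, R2  → computes 25 - 26 = -1
  Result is nonzero, so values are not equal
ZF = 0

0


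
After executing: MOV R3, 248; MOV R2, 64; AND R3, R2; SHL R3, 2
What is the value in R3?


Register state trace:
  MOV R3, 248  → R3 = 248 (0b11111000)
  MOV R2, 64  → R2 = 64 (0b01000000)
  AND R3, R2  → R3 = 248 AND 64 = 64 (0b01000000)
  SHL R3, 2  → R3 = 64 << 2 = 256
Final: R3 = 256

256


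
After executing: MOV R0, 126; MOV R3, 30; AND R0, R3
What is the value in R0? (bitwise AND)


Register state trace:
  MOV R0, 126  → R0 = 126 (0b01111110)
  MOV R3, 30  → R3 = 30 (0b00011110)
  AND R0, R3  → R0 = 126 AND 30 = 30 (0b00011110)
Final: R0 = 30

30


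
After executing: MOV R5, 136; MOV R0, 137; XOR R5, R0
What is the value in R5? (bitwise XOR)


Register state trace:
  MOV R5, 136  → R5 = 136 (0b10001000)
  MOV R0, 137  → R0 = 137 (0b10001001)
  XOR R5, R0  → R5 = 136 XOR 137 = 1 (0b00000001)
Final: R5 = 1

1


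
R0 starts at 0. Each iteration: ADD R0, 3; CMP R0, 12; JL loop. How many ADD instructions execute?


Loop trace (R0 starts at 0, target 12, step 3):
  ADD #1: R0 = 0 + 3 = 3  → 3 < 12, loop
  ADD #2: R0 = 3 + 3 = 6  → 6 < 12, loop
  ADD #3: R0 = 6 + 3 = 9  → 9 < 12, loop
  ADD #4: R0 = 9 + 3 = 12  → 12 >= 12, exit
Total ADD instructions: 4

4


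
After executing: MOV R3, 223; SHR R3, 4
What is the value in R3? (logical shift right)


Register state trace:
  MOV R3, 223  → R3 = 223
  SHR R3, 4  → R3 = 223 >> 4 = 223 // 2^4 = 13
Final: R3 = 13

13


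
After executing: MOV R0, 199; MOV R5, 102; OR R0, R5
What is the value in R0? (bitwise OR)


Register state trace:
  MOV R0, 199  → R0 = 199 (0b11000111)
  MOV R5, 102  → R5 = 102 (0b01100110)
  OR R0, R5   → R0 = 199 OR 102 = 231 (0b11100111)
Final: R0 = 231

231


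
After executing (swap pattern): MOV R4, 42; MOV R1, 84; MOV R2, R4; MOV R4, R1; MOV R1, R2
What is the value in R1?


Register state trace (swap pattern):
  MOV R4, 42  → R4 = 42
  MOV R1, 84  → R1 = 84
  MOV R2, R4  → R2 = 42  (save R4)
  MOV R4, R1  → R4 = 84  (R4 gets R1's value)
  MOV R1, R2  → R1 = 42  (R1 gets saved value)
Final: R1 = 42

42


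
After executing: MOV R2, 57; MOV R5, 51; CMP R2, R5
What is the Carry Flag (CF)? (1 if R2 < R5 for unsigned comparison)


Register state trace:
  MOV R2, 57  → R2 = 57
  MOV R5, 51  → R5 = 51
  CMP R2, R5  → unsigned 57 - 51: no borrow
  57 >= 51, so CF = 0
CF = 0

0


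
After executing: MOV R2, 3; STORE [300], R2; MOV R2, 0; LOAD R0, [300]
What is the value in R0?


Register and memory trace:
  MOV R2, 3  → R2 = 3
  STORE [300], R2  → mem[300] = 3
  MOV R2, 0  → R2 = 0
  LOAD R0, [300]  → R0 = mem[300] = 3
Final: R0 = 3

3


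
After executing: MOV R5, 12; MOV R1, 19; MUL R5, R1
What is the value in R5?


Register state trace:
  MOV R5, 12  → R5 = 12
  MOV R1, 19  → R1 = 19
  MUL R5, R1  → R5 = 12 * 19 = 228
Final: R5 = 228

228


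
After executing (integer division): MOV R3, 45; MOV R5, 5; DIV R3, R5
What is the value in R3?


Register state trace:
  MOV R3, 45  → R3 = 45
  MOV R5, 5  → R5 = 5
  DIV R3, R5  → R3 = 45 // 5 = 9
Final: R3 = 9

9


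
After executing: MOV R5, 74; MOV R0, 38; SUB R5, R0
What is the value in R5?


Register state trace:
  MOV R5, 74  → R5 = 74
  MOV R0, 38  → R0 = 38
  SUB R5, R0  → R5 = 74 - 38 = 36
Final: R5 = 36

36


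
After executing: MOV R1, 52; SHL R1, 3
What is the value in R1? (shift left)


Register state trace:
  MOV R1, 52  → R1 = 52
  SHL R1, 3  → R1 = 52 << 3 = 52 * 2^3 = 416
Final: R1 = 416

416


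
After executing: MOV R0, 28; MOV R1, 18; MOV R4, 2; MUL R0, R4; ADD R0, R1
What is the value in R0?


Register state trace:
  MOV R0, 28  → R0 = 28
  MOV R1, 18  → R1 = 18
  MOV R4, 2  → R4 = 2
  MUL R0, R4  → R0 = 28 * 2 = 56
  ADD R0, R1  → R0 = 56 + 18 = 74
Final: R0 = 74

74


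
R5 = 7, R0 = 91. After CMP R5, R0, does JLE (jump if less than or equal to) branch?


Trace:
  R5 = 7, R0 = 91
  CMP R5, R0  → compares 7 vs 91
  JLE checks: is 7 less than or equal to 91?
  7 < 91, so condition is true
Branch taken: Yes

Yes


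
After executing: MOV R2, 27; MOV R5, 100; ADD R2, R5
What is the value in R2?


Register state trace:
  MOV R2, 27  → R2 = 27
  MOV R5, 100  → R5 = 100
  ADD R2, R5  → R2 = 27 + 100 = 127
Final: R2 = 127

127


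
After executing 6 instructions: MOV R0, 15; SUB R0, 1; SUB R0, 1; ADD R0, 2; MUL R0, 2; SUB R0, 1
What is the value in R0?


Register state trace:
  MOV R0, 15  → R0 = 15
  SUB R0, 1  → R0 = 15 - 1 = 14
  SUB R0, 1  → R0 = 14 - 1 = 13
  ADD R0, 2  → R0 = 13 + 2 = 15
  MUL R0, 2  → R0 = 15 * 2 = 30
  SUB R0, 1  → R0 = 30 - 1 = 29
Final: R0 = 29

29


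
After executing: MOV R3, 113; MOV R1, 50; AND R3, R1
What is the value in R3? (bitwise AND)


Register state trace:
  MOV R3, 113  → R3 = 113 (0b01110001)
  MOV R1, 50  → R1 = 50 (0b00110010)
  AND R3, R1  → R3 = 113 AND 50 = 48 (0b00110000)
Final: R3 = 48

48


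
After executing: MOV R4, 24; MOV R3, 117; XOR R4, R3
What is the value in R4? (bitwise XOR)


Register state trace:
  MOV R4, 24  → R4 = 24 (0b00011000)
  MOV R3, 117  → R3 = 117 (0b01110101)
  XOR R4, R3  → R4 = 24 XOR 117 = 109 (0b01101101)
Final: R4 = 109

109


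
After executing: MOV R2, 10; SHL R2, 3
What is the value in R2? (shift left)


Register state trace:
  MOV R2, 10  → R2 = 10
  SHL R2, 3  → R2 = 10 << 3 = 10 * 2^3 = 80
Final: R2 = 80

80


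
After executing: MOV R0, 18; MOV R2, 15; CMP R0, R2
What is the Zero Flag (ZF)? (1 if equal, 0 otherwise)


Register state trace:
  MOV R0, 18  → R0 = 18
  MOV R2, 15  → R2 = 15
  CMP R0, R2  → computes 18 - 15 = 3
  Result is nonzero, so values are not equal
ZF = 0

0


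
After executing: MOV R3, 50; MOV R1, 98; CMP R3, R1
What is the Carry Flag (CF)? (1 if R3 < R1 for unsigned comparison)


Register state trace:
  MOV R3, 50  → R3 = 50
  MOV R1, 98  → R1 = 98
  CMP R3, R1  → unsigned 50 - 98: borrow occurs
  50 < 98, so CF = 1
CF = 1

1


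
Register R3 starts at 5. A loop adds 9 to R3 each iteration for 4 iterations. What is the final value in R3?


Starting value: R3 = 5
  Iter 1: R3 = 5 + 9 = 14
  Iter 2: R3 = 14 + 9 = 23
  Iter 3: R3 = 23 + 9 = 32
  Iter 4: R3 = 32 + 9 = 41
Final: R3 = 41

41


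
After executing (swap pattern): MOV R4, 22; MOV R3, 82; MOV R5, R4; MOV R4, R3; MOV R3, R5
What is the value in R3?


Register state trace (swap pattern):
  MOV R4, 22  → R4 = 22
  MOV R3, 82  → R3 = 82
  MOV R5, R4  → R5 = 22  (save R4)
  MOV R4, R3  → R4 = 82  (R4 gets R3's value)
  MOV R3, R5  → R3 = 22  (R3 gets saved value)
Final: R3 = 22

22


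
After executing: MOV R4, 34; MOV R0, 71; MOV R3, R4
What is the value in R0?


Register state trace:
  MOV R4, 34  → R4 = 34
  MOV R0, 71  → R0 = 71
  MOV R3, R4  → R3 = 34
Final: R0 = 71

71


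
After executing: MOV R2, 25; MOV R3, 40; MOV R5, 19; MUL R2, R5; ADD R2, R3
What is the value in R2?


Register state trace:
  MOV R2, 25  → R2 = 25
  MOV R3, 40  → R3 = 40
  MOV R5, 19  → R5 = 19
  MUL R2, R5  → R2 = 25 * 19 = 475
  ADD R2, R3  → R2 = 475 + 40 = 515
Final: R2 = 515

515


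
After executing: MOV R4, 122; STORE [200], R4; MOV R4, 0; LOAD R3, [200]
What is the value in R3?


Register and memory trace:
  MOV R4, 122  → R4 = 122
  STORE [200], R4  → mem[200] = 122
  MOV R4, 0  → R4 = 0
  LOAD R3, [200]  → R3 = mem[200] = 122
Final: R3 = 122

122


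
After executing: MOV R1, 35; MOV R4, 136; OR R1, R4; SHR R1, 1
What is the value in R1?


Register state trace:
  MOV R1, 35  → R1 = 35 (0b00100011)
  MOV R4, 136  → R4 = 136 (0b10001000)
  OR R1, R4  → R1 = 35 OR 136 = 171 (0b10101011)
  SHR R1, 1  → R1 = 171 >> 1 = 85
Final: R1 = 85

85


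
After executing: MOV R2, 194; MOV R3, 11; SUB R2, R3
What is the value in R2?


Register state trace:
  MOV R2, 194  → R2 = 194
  MOV R3, 11  → R3 = 11
  SUB R2, R3  → R2 = 194 - 11 = 183
Final: R2 = 183

183


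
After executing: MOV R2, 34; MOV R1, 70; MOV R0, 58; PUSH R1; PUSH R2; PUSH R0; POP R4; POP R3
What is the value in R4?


Stack trace (top is rightmost):
  MOV R2, 34  → R2 = 34
  MOV R1, 70  → R1 = 70
  MOV R0, 58  → R0 = 58
  PUSH R1  → stack: [70]
  PUSH R2  → stack: [70, 34]
  PUSH R0  → stack: [70, 34, 58]
  POP R4  → R4 = 58, stack: [70, 34]
  POP R3  → R3 = 34, stack: [70]
Final: R4 = 58

58


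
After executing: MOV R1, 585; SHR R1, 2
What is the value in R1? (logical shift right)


Register state trace:
  MOV R1, 585  → R1 = 585
  SHR R1, 2  → R1 = 585 >> 2 = 585 // 2^2 = 146
Final: R1 = 146

146


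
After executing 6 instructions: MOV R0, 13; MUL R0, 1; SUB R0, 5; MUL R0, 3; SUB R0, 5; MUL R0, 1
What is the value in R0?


Register state trace:
  MOV R0, 13  → R0 = 13
  MUL R0, 1  → R0 = 13 * 1 = 13
  SUB R0, 5  → R0 = 13 - 5 = 8
  MUL R0, 3  → R0 = 8 * 3 = 24
  SUB R0, 5  → R0 = 24 - 5 = 19
  MUL R0, 1  → R0 = 19 * 1 = 19
Final: R0 = 19

19


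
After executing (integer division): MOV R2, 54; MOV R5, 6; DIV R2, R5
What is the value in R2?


Register state trace:
  MOV R2, 54  → R2 = 54
  MOV R5, 6  → R5 = 6
  DIV R2, R5  → R2 = 54 // 6 = 9
Final: R2 = 9

9


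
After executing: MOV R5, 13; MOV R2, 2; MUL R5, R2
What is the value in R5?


Register state trace:
  MOV R5, 13  → R5 = 13
  MOV R2, 2  → R2 = 2
  MUL R5, R2  → R5 = 13 * 2 = 26
Final: R5 = 26

26


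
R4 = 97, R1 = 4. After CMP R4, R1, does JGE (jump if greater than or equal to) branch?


Trace:
  R4 = 97, R1 = 4
  CMP R4, R1  → compares 97 vs 4
  JGE checks: is 97 greater than or equal to 4?
  97 > 4, so condition is true
Branch taken: Yes

Yes


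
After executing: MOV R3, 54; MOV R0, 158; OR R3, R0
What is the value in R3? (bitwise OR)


Register state trace:
  MOV R3, 54  → R3 = 54 (0b00110110)
  MOV R0, 158  → R0 = 158 (0b10011110)
  OR R3, R0   → R3 = 54 OR 158 = 190 (0b10111110)
Final: R3 = 190

190


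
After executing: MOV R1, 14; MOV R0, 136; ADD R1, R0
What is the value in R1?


Register state trace:
  MOV R1, 14  → R1 = 14
  MOV R0, 136  → R0 = 136
  ADD R1, R0  → R1 = 14 + 136 = 150
Final: R1 = 150

150


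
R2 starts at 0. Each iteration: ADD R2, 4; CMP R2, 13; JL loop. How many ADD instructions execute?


Loop trace (R2 starts at 0, target 13, step 4):
  ADD #1: R2 = 0 + 4 = 4  → 4 < 13, loop
  ADD #2: R2 = 4 + 4 = 8  → 8 < 13, loop
  ADD #3: R2 = 8 + 4 = 12  → 12 < 13, loop
  ADD #4: R2 = 12 + 4 = 16  → 16 >= 13, exit
Total ADD instructions: 4

4


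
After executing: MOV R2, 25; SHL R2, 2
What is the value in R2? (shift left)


Register state trace:
  MOV R2, 25  → R2 = 25
  SHL R2, 2  → R2 = 25 << 2 = 25 * 2^2 = 100
Final: R2 = 100

100


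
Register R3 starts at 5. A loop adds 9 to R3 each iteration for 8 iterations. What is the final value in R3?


Starting value: R3 = 5
  Iter 1: R3 = 5 + 9 = 14
  Iter 2: R3 = 14 + 9 = 23
  Iter 3: R3 = 23 + 9 = 32
  Iter 4: R3 = 32 + 9 = 41
  Iter 5: R3 = 41 + 9 = 50
  Iter 6: R3 = 50 + 9 = 59
  Iter 7: R3 = 59 + 9 = 68
  Iter 8: R3 = 68 + 9 = 77
Final: R3 = 77

77


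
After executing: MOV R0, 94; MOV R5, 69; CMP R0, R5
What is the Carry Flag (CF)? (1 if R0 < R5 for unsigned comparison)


Register state trace:
  MOV R0, 94  → R0 = 94
  MOV R5, 69  → R5 = 69
  CMP R0, R5  → unsigned 94 - 69: no borrow
  94 >= 69, so CF = 0
CF = 0

0


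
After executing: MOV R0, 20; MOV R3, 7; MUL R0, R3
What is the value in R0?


Register state trace:
  MOV R0, 20  → R0 = 20
  MOV R3, 7  → R3 = 7
  MUL R0, R3  → R0 = 20 * 7 = 140
Final: R0 = 140

140


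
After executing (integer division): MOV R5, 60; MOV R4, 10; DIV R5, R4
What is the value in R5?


Register state trace:
  MOV R5, 60  → R5 = 60
  MOV R4, 10  → R4 = 10
  DIV R5, R4  → R5 = 60 // 10 = 6
Final: R5 = 6

6


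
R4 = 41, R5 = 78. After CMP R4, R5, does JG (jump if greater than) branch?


Trace:
  R4 = 41, R5 = 78
  CMP R4, R5  → compares 41 vs 78
  JG checks: is 41 greater than 78?
  41 < 78, so condition is false
Branch taken: No

No


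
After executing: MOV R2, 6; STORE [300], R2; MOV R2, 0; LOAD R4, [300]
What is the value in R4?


Register and memory trace:
  MOV R2, 6  → R2 = 6
  STORE [300], R2  → mem[300] = 6
  MOV R2, 0  → R2 = 0
  LOAD R4, [300]  → R4 = mem[300] = 6
Final: R4 = 6

6


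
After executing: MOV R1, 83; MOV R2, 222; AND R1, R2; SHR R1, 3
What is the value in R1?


Register state trace:
  MOV R1, 83  → R1 = 83 (0b01010011)
  MOV R2, 222  → R2 = 222 (0b11011110)
  AND R1, R2  → R1 = 83 AND 222 = 82 (0b01010010)
  SHR R1, 3  → R1 = 82 >> 3 = 10
Final: R1 = 10

10


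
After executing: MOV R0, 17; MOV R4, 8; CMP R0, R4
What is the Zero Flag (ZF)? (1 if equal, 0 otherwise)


Register state trace:
  MOV R0, 17  → R0 = 17
  MOV R4, 8  → R4 = 8
  CMP R0, R4  → computes 17 - 8 = 9
  Result is nonzero, so values are not equal
ZF = 0

0


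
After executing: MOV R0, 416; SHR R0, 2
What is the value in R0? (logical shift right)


Register state trace:
  MOV R0, 416  → R0 = 416
  SHR R0, 2  → R0 = 416 >> 2 = 416 // 2^2 = 104
Final: R0 = 104

104


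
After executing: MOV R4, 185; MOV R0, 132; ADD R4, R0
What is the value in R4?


Register state trace:
  MOV R4, 185  → R4 = 185
  MOV R0, 132  → R0 = 132
  ADD R4, R0  → R4 = 185 + 132 = 317
Final: R4 = 317

317


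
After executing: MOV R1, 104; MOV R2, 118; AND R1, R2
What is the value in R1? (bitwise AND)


Register state trace:
  MOV R1, 104  → R1 = 104 (0b01101000)
  MOV R2, 118  → R2 = 118 (0b01110110)
  AND R1, R2  → R1 = 104 AND 118 = 96 (0b01100000)
Final: R1 = 96

96


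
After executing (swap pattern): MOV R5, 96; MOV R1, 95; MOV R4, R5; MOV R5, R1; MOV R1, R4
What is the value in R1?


Register state trace (swap pattern):
  MOV R5, 96  → R5 = 96
  MOV R1, 95  → R1 = 95
  MOV R4, R5  → R4 = 96  (save R5)
  MOV R5, R1  → R5 = 95  (R5 gets R1's value)
  MOV R1, R4  → R1 = 96  (R1 gets saved value)
Final: R1 = 96

96


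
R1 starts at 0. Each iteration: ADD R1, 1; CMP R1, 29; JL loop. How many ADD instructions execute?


Loop trace (R1 starts at 0, target 29, step 1):
  ADD #1: R1 = 0 + 1 = 1  → 1 < 29, loop
  ADD #2: R1 = 1 + 1 = 2  → 2 < 29, loop
  ADD #3: R1 = 2 + 1 = 3  → 3 < 29, loop
  ADD #4: R1 = 3 + 1 = 4  → 4 < 29, loop
  ADD #5: R1 = 4 + 1 = 5  → 5 < 29, loop
  ADD #6: R1 = 5 + 1 = 6  → 6 < 29, loop
  ADD #7: R1 = 6 + 1 = 7  → 7 < 29, loop
  ADD #8: R1 = 7 + 1 = 8  → 8 < 29, loop
  ADD #9: R1 = 8 + 1 = 9  → 9 < 29, loop
  ADD #10: R1 = 9 + 1 = 10  → 10 < 29, loop
  ADD #11: R1 = 10 + 1 = 11  → 11 < 29, loop
  ADD #12: R1 = 11 + 1 = 12  → 12 < 29, loop
  ADD #13: R1 = 12 + 1 = 13  → 13 < 29, loop
  ADD #14: R1 = 13 + 1 = 14  → 14 < 29, loop
  ADD #15: R1 = 14 + 1 = 15  → 15 < 29, loop
  ADD #16: R1 = 15 + 1 = 16  → 16 < 29, loop
  ADD #17: R1 = 16 + 1 = 17  → 17 < 29, loop
  ADD #18: R1 = 17 + 1 = 18  → 18 < 29, loop
  ADD #19: R1 = 18 + 1 = 19  → 19 < 29, loop
  ADD #20: R1 = 19 + 1 = 20  → 20 < 29, loop
  ADD #21: R1 = 20 + 1 = 21  → 21 < 29, loop
  ADD #22: R1 = 21 + 1 = 22  → 22 < 29, loop
  ADD #23: R1 = 22 + 1 = 23  → 23 < 29, loop
  ADD #24: R1 = 23 + 1 = 24  → 24 < 29, loop
  ADD #25: R1 = 24 + 1 = 25  → 25 < 29, loop
  ADD #26: R1 = 25 + 1 = 26  → 26 < 29, loop
  ADD #27: R1 = 26 + 1 = 27  → 27 < 29, loop
  ADD #28: R1 = 27 + 1 = 28  → 28 < 29, loop
  ADD #29: R1 = 28 + 1 = 29  → 29 >= 29, exit
Total ADD instructions: 29

29


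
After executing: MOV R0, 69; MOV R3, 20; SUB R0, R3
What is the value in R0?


Register state trace:
  MOV R0, 69  → R0 = 69
  MOV R3, 20  → R3 = 20
  SUB R0, R3  → R0 = 69 - 20 = 49
Final: R0 = 49

49


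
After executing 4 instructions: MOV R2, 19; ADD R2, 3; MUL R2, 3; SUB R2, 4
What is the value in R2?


Register state trace:
  MOV R2, 19  → R2 = 19
  ADD R2, 3  → R2 = 19 + 3 = 22
  MUL R2, 3  → R2 = 22 * 3 = 66
  SUB R2, 4  → R2 = 66 - 4 = 62
Final: R2 = 62

62


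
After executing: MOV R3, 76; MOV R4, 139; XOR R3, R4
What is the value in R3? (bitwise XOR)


Register state trace:
  MOV R3, 76  → R3 = 76 (0b01001100)
  MOV R4, 139  → R4 = 139 (0b10001011)
  XOR R3, R4  → R3 = 76 XOR 139 = 199 (0b11000111)
Final: R3 = 199

199


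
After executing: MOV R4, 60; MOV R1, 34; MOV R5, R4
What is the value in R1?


Register state trace:
  MOV R4, 60  → R4 = 60
  MOV R1, 34  → R1 = 34
  MOV R5, R4  → R5 = 60
Final: R1 = 34

34


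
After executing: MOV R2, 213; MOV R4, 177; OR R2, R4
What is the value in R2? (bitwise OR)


Register state trace:
  MOV R2, 213  → R2 = 213 (0b11010101)
  MOV R4, 177  → R4 = 177 (0b10110001)
  OR R2, R4   → R2 = 213 OR 177 = 245 (0b11110101)
Final: R2 = 245

245


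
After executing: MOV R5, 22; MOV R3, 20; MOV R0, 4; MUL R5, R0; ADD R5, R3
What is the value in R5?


Register state trace:
  MOV R5, 22  → R5 = 22
  MOV R3, 20  → R3 = 20
  MOV R0, 4  → R0 = 4
  MUL R5, R0  → R5 = 22 * 4 = 88
  ADD R5, R3  → R5 = 88 + 20 = 108
Final: R5 = 108

108


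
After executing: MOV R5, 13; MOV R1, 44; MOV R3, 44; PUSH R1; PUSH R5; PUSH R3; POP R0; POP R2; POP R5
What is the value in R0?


Stack trace (top is rightmost):
  MOV R5, 13  → R5 = 13
  MOV R1, 44  → R1 = 44
  MOV R3, 44  → R3 = 44
  PUSH R1  → stack: [44]
  PUSH R5  → stack: [44, 13]
  PUSH R3  → stack: [44, 13, 44]
  POP R0  → R0 = 44, stack: [44, 13]
  POP R2  → R2 = 13, stack: [44]
  POP R5  → R5 = 44, stack: []
Final: R0 = 44

44


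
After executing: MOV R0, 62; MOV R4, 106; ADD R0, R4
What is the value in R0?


Register state trace:
  MOV R0, 62  → R0 = 62
  MOV R4, 106  → R4 = 106
  ADD R0, R4  → R0 = 62 + 106 = 168
Final: R0 = 168

168


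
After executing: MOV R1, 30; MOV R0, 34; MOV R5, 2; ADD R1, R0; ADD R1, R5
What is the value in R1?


Register state trace:
  MOV R1, 30  → R1 = 30
  MOV R0, 34  → R0 = 34
  MOV R5, 2  → R5 = 2
  ADD R1, R0  → R1 = 30 + 34 = 64
  ADD R1, R5  → R1 = 64 + 2 = 66
Final: R1 = 66

66


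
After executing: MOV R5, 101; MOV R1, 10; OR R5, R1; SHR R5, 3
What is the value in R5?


Register state trace:
  MOV R5, 101  → R5 = 101 (0b01100101)
  MOV R1, 10  → R1 = 10 (0b00001010)
  OR R5, R1  → R5 = 101 OR 10 = 111 (0b01101111)
  SHR R5, 3  → R5 = 111 >> 3 = 13
Final: R5 = 13

13


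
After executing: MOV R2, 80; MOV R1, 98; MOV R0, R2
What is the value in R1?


Register state trace:
  MOV R2, 80  → R2 = 80
  MOV R1, 98  → R1 = 98
  MOV R0, R2  → R0 = 80
Final: R1 = 98

98


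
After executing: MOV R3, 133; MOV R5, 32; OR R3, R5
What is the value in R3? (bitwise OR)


Register state trace:
  MOV R3, 133  → R3 = 133 (0b10000101)
  MOV R5, 32  → R5 = 32 (0b00100000)
  OR R3, R5   → R3 = 133 OR 32 = 165 (0b10100101)
Final: R3 = 165

165


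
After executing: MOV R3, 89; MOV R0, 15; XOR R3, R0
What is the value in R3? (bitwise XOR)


Register state trace:
  MOV R3, 89  → R3 = 89 (0b01011001)
  MOV R0, 15  → R0 = 15 (0b00001111)
  XOR R3, R0  → R3 = 89 XOR 15 = 86 (0b01010110)
Final: R3 = 86

86


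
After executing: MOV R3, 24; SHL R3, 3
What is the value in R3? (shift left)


Register state trace:
  MOV R3, 24  → R3 = 24
  SHL R3, 3  → R3 = 24 << 3 = 24 * 2^3 = 192
Final: R3 = 192

192


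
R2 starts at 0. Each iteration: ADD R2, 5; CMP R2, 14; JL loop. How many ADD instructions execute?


Loop trace (R2 starts at 0, target 14, step 5):
  ADD #1: R2 = 0 + 5 = 5  → 5 < 14, loop
  ADD #2: R2 = 5 + 5 = 10  → 10 < 14, loop
  ADD #3: R2 = 10 + 5 = 15  → 15 >= 14, exit
Total ADD instructions: 3

3


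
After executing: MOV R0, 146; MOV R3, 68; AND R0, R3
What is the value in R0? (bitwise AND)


Register state trace:
  MOV R0, 146  → R0 = 146 (0b10010010)
  MOV R3, 68  → R3 = 68 (0b01000100)
  AND R0, R3  → R0 = 146 AND 68 = 0 (0b00000000)
Final: R0 = 0

0


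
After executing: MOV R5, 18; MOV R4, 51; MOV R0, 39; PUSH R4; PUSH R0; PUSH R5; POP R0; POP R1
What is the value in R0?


Stack trace (top is rightmost):
  MOV R5, 18  → R5 = 18
  MOV R4, 51  → R4 = 51
  MOV R0, 39  → R0 = 39
  PUSH R4  → stack: [51]
  PUSH R0  → stack: [51, 39]
  PUSH R5  → stack: [51, 39, 18]
  POP R0  → R0 = 18, stack: [51, 39]
  POP R1  → R1 = 39, stack: [51]
Final: R0 = 18

18


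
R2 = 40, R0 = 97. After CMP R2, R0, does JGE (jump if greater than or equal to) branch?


Trace:
  R2 = 40, R0 = 97
  CMP R2, R0  → compares 40 vs 97
  JGE checks: is 40 greater than or equal to 97?
  40 < 97, so condition is false
Branch taken: No

No


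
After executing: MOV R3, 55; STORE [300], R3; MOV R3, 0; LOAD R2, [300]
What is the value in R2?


Register and memory trace:
  MOV R3, 55  → R3 = 55
  STORE [300], R3  → mem[300] = 55
  MOV R3, 0  → R3 = 0
  LOAD R2, [300]  → R2 = mem[300] = 55
Final: R2 = 55

55


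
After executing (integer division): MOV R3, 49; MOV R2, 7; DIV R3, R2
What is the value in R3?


Register state trace:
  MOV R3, 49  → R3 = 49
  MOV R2, 7  → R2 = 7
  DIV R3, R2  → R3 = 49 // 7 = 7
Final: R3 = 7

7


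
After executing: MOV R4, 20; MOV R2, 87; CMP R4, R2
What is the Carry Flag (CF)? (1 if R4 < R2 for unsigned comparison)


Register state trace:
  MOV R4, 20  → R4 = 20
  MOV R2, 87  → R2 = 87
  CMP R4, R2  → unsigned 20 - 87: borrow occurs
  20 < 87, so CF = 1
CF = 1

1


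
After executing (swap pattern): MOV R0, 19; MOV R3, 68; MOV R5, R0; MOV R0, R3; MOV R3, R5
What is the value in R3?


Register state trace (swap pattern):
  MOV R0, 19  → R0 = 19
  MOV R3, 68  → R3 = 68
  MOV R5, R0  → R5 = 19  (save R0)
  MOV R0, R3  → R0 = 68  (R0 gets R3's value)
  MOV R3, R5  → R3 = 19  (R3 gets saved value)
Final: R3 = 19

19


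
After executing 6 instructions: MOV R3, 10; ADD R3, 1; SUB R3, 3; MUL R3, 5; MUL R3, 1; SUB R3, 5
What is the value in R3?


Register state trace:
  MOV R3, 10  → R3 = 10
  ADD R3, 1  → R3 = 10 + 1 = 11
  SUB R3, 3  → R3 = 11 - 3 = 8
  MUL R3, 5  → R3 = 8 * 5 = 40
  MUL R3, 1  → R3 = 40 * 1 = 40
  SUB R3, 5  → R3 = 40 - 5 = 35
Final: R3 = 35

35


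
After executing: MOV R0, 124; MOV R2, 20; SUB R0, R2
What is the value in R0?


Register state trace:
  MOV R0, 124  → R0 = 124
  MOV R2, 20  → R2 = 20
  SUB R0, R2  → R0 = 124 - 20 = 104
Final: R0 = 104

104


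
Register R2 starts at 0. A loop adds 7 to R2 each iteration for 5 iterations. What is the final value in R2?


Starting value: R2 = 0
  Iter 1: R2 = 0 + 7 = 7
  Iter 2: R2 = 7 + 7 = 14
  Iter 3: R2 = 14 + 7 = 21
  Iter 4: R2 = 21 + 7 = 28
  Iter 5: R2 = 28 + 7 = 35
Final: R2 = 35

35


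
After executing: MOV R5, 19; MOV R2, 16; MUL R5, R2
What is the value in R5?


Register state trace:
  MOV R5, 19  → R5 = 19
  MOV R2, 16  → R2 = 16
  MUL R5, R2  → R5 = 19 * 16 = 304
Final: R5 = 304

304


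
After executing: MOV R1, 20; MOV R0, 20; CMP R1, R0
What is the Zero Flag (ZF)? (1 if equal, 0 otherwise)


Register state trace:
  MOV R1, 20  → R1 = 20
  MOV R0, 20  → R0 = 20
  CMP R1, R0  → computes 20 - 20 = 0
  Result is zero, so values are equal
ZF = 1

1


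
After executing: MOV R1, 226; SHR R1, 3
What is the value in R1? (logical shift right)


Register state trace:
  MOV R1, 226  → R1 = 226
  SHR R1, 3  → R1 = 226 >> 3 = 226 // 2^3 = 28
Final: R1 = 28

28


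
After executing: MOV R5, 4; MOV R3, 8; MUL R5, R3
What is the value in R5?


Register state trace:
  MOV R5, 4  → R5 = 4
  MOV R3, 8  → R3 = 8
  MUL R5, R3  → R5 = 4 * 8 = 32
Final: R5 = 32

32


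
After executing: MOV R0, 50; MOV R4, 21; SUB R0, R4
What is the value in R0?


Register state trace:
  MOV R0, 50  → R0 = 50
  MOV R4, 21  → R4 = 21
  SUB R0, R4  → R0 = 50 - 21 = 29
Final: R0 = 29

29


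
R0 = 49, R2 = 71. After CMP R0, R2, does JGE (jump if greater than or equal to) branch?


Trace:
  R0 = 49, R2 = 71
  CMP R0, R2  → compares 49 vs 71
  JGE checks: is 49 greater than or equal to 71?
  49 < 71, so condition is false
Branch taken: No

No


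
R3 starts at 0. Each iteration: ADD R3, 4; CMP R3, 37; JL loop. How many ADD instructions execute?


Loop trace (R3 starts at 0, target 37, step 4):
  ADD #1: R3 = 0 + 4 = 4  → 4 < 37, loop
  ADD #2: R3 = 4 + 4 = 8  → 8 < 37, loop
  ADD #3: R3 = 8 + 4 = 12  → 12 < 37, loop
  ADD #4: R3 = 12 + 4 = 16  → 16 < 37, loop
  ADD #5: R3 = 16 + 4 = 20  → 20 < 37, loop
  ADD #6: R3 = 20 + 4 = 24  → 24 < 37, loop
  ADD #7: R3 = 24 + 4 = 28  → 28 < 37, loop
  ADD #8: R3 = 28 + 4 = 32  → 32 < 37, loop
  ADD #9: R3 = 32 + 4 = 36  → 36 < 37, loop
  ADD #10: R3 = 36 + 4 = 40  → 40 >= 37, exit
Total ADD instructions: 10

10


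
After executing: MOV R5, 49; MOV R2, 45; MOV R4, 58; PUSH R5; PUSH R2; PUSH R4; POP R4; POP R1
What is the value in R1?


Stack trace (top is rightmost):
  MOV R5, 49  → R5 = 49
  MOV R2, 45  → R2 = 45
  MOV R4, 58  → R4 = 58
  PUSH R5  → stack: [49]
  PUSH R2  → stack: [49, 45]
  PUSH R4  → stack: [49, 45, 58]
  POP R4  → R4 = 58, stack: [49, 45]
  POP R1  → R1 = 45, stack: [49]
Final: R1 = 45

45


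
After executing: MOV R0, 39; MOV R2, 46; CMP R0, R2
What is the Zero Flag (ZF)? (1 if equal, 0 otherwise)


Register state trace:
  MOV R0, 39  → R0 = 39
  MOV R2, 46  → R2 = 46
  CMP R0, R2  → computes 39 - 46 = -7
  Result is nonzero, so values are not equal
ZF = 0

0


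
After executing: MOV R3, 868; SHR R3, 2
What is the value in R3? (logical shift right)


Register state trace:
  MOV R3, 868  → R3 = 868
  SHR R3, 2  → R3 = 868 >> 2 = 868 // 2^2 = 217
Final: R3 = 217

217


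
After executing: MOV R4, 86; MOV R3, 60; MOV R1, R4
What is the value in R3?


Register state trace:
  MOV R4, 86  → R4 = 86
  MOV R3, 60  → R3 = 60
  MOV R1, R4  → R1 = 86
Final: R3 = 60

60


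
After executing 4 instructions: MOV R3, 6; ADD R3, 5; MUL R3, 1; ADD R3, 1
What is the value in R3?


Register state trace:
  MOV R3, 6  → R3 = 6
  ADD R3, 5  → R3 = 6 + 5 = 11
  MUL R3, 1  → R3 = 11 * 1 = 11
  ADD R3, 1  → R3 = 11 + 1 = 12
Final: R3 = 12

12


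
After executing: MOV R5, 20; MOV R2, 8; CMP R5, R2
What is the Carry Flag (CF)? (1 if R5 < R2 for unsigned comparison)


Register state trace:
  MOV R5, 20  → R5 = 20
  MOV R2, 8  → R2 = 8
  CMP R5, R2  → unsigned 20 - 8: no borrow
  20 >= 8, so CF = 0
CF = 0

0


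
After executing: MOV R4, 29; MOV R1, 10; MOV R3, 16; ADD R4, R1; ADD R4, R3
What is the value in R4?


Register state trace:
  MOV R4, 29  → R4 = 29
  MOV R1, 10  → R1 = 10
  MOV R3, 16  → R3 = 16
  ADD R4, R1  → R4 = 29 + 10 = 39
  ADD R4, R3  → R4 = 39 + 16 = 55
Final: R4 = 55

55


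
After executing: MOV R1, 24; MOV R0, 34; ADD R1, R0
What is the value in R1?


Register state trace:
  MOV R1, 24  → R1 = 24
  MOV R0, 34  → R0 = 34
  ADD R1, R0  → R1 = 24 + 34 = 58
Final: R1 = 58

58
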